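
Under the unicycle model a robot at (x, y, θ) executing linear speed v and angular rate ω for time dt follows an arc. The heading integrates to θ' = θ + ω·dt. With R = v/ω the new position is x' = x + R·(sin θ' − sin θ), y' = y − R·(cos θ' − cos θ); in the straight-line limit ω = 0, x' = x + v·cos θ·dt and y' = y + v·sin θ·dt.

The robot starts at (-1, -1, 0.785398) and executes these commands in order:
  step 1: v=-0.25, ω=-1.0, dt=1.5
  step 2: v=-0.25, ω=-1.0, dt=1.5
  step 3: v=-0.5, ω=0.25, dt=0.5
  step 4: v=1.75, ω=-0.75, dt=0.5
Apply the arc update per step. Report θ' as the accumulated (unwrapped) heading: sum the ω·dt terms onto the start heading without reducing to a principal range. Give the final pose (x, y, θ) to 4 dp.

step 1: θ'=-0.7146 (R=0.2500) → pose (-1.3406, -1.0121, -0.7146)
step 2: θ'=-2.2146 (R=0.2500) → pose (-1.3767, -0.6732, -2.2146)
step 3: θ'=-2.0896 (R=-2.0000) → pose (-1.2395, -0.4644, -2.0896)
step 4: θ'=-2.4646 (R=-2.3333) → pose (-1.8041, -1.1261, -2.4646)

(-1.8041, -1.1261, -2.4646)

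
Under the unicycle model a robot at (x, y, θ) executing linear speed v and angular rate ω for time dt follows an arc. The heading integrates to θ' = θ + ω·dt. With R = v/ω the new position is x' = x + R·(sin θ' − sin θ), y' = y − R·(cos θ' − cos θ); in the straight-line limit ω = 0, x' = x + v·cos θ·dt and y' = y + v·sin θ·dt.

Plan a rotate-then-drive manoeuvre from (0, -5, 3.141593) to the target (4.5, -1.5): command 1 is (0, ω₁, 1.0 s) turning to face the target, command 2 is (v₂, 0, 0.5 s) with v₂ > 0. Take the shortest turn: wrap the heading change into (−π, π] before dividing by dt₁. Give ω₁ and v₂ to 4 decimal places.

ω₁ = -2.4805, v₂ = 11.4018

heading to target = atan2(-1.5−-5, 4.5−0) = 0.6610
Δθ = wrap(0.6610 − 3.1416) = -2.4805; ω₁ = Δθ/dt₁ = -2.4805
distance = √((4.5−0)² + (-1.5−-5)²) = 5.7009; v₂ = distance/dt₂ = 11.4018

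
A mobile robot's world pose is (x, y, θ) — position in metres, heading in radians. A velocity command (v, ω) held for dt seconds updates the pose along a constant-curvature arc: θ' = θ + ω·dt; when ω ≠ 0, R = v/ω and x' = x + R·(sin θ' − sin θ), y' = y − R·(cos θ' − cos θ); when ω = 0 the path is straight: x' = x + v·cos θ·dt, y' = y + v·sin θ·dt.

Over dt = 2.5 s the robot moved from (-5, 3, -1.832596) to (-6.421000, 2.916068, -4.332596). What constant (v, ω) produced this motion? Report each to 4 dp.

Δθ = -4.332596 − -1.832596 = -2.500000
ω = Δθ/dt = -2.500000/2.5 = -1.0000
R = Δx/(sin θ' − sin θ) = -0.7500
v = R·ω = -0.7500·-1.0000 = 0.7500

v = 0.7500, ω = -1.0000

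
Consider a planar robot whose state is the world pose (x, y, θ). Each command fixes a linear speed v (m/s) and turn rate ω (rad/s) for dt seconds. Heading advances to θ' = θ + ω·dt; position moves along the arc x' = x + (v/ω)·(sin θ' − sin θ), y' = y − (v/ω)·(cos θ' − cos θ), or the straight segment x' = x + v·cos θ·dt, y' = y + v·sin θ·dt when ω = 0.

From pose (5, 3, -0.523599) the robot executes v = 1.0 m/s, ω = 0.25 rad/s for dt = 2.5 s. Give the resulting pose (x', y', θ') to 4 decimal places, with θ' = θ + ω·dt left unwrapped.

(7.4049, 2.4846, 0.1014)

θ' = -0.5236 + 0.25·2.5 = 0.1014
R = v/ω = 1.0/0.25 = 4.0000
x' = 5 + 4.0000·(sin 0.1014 − sin -0.5236) = 7.4049
y' = 3 − 4.0000·(cos 0.1014 − cos -0.5236) = 2.4846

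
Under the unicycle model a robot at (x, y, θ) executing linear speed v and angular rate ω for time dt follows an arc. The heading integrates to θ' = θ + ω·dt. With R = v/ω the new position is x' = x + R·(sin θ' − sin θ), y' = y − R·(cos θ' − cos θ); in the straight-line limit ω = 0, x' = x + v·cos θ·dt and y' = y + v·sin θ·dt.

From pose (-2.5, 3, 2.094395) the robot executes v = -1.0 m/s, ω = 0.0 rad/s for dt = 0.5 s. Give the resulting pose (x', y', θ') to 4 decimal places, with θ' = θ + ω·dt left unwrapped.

(-2.2500, 2.5670, 2.0944)

θ' = 2.0944 + 0.0·0.5 = 2.0944
ω = 0 → straight: x' = -2.5 + -1.0·cos(2.0944)·0.5 = -2.2500
y' = 3 + -1.0·sin(2.0944)·0.5 = 2.5670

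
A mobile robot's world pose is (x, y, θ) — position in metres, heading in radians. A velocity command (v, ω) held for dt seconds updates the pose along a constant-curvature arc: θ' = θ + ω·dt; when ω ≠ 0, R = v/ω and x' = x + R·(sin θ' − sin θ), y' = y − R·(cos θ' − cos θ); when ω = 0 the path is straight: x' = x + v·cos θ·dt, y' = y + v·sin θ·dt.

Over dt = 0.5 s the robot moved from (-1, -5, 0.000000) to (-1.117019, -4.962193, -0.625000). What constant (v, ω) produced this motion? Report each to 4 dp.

v = -0.2500, ω = -1.2500

Δθ = -0.625000 − 0.000000 = -0.625000
ω = Δθ/dt = -0.625000/0.5 = -1.2500
R = Δx/(sin θ' − sin θ) = 0.2000
v = R·ω = 0.2000·-1.2500 = -0.2500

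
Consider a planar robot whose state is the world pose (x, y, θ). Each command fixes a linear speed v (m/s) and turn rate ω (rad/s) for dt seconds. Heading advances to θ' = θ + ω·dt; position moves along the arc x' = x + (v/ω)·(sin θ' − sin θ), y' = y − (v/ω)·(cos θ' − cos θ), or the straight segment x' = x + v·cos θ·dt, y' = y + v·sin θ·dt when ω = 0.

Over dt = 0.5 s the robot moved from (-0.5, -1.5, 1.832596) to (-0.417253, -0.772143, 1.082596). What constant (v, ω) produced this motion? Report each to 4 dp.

v = 1.5000, ω = -1.5000

Δθ = 1.082596 − 1.832596 = -0.750000
ω = Δθ/dt = -0.750000/0.5 = -1.5000
R = −Δy/(cos θ' − cos θ) = -1.0000
v = R·ω = -1.0000·-1.5000 = 1.5000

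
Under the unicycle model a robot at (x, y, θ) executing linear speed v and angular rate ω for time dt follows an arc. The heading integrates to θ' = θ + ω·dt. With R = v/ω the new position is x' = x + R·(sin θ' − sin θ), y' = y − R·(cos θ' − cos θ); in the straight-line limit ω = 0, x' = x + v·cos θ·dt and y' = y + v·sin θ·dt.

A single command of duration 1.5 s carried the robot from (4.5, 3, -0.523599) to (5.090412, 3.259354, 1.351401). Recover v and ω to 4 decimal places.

v = 0.5000, ω = 1.2500

Δθ = 1.351401 − -0.523599 = 1.875000
ω = Δθ/dt = 1.875000/1.5 = 1.2500
R = Δx/(sin θ' − sin θ) = 0.4000
v = R·ω = 0.4000·1.2500 = 0.5000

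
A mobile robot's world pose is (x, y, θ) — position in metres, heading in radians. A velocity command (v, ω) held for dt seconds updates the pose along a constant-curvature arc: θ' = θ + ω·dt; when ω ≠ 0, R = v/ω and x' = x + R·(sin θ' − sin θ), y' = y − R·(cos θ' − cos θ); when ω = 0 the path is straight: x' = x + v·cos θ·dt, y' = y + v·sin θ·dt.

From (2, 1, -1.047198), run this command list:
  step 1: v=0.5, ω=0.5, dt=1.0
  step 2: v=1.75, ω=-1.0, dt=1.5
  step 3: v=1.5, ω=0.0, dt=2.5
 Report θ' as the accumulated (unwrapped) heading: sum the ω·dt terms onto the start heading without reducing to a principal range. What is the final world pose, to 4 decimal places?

step 1: θ'=-0.5472 (R=1.0000) → pose (2.3457, 0.6460, -0.5472)
step 2: θ'=-2.0472 (R=-1.7500) → pose (2.9903, -1.6510, -2.0472)
step 3: θ'=-2.0472 (straight) → pose (1.2707, -4.9834, -2.0472)

(1.2707, -4.9834, -2.0472)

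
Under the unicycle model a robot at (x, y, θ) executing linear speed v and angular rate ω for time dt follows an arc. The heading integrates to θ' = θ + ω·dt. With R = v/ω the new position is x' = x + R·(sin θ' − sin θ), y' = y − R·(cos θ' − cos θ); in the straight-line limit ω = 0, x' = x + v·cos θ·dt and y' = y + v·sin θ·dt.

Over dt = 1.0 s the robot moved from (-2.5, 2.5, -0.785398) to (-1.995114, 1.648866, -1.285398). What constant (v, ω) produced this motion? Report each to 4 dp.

v = 1.0000, ω = -0.5000

Δθ = -1.285398 − -0.785398 = -0.500000
ω = Δθ/dt = -0.500000/1.0 = -0.5000
R = −Δy/(cos θ' − cos θ) = -2.0000
v = R·ω = -2.0000·-0.5000 = 1.0000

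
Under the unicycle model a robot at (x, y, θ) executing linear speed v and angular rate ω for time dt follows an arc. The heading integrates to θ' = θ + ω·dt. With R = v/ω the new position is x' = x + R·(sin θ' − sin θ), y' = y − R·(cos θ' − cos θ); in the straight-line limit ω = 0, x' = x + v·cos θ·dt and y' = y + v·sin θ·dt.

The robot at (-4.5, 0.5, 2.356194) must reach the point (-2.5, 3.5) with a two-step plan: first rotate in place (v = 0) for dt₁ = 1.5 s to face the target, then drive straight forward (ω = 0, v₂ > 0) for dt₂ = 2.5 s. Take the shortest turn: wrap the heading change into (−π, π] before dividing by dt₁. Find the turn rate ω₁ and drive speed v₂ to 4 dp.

heading to target = atan2(3.5−0.5, -2.5−-4.5) = 0.9828
Δθ = wrap(0.9828 − 2.3562) = -1.3734; ω₁ = Δθ/dt₁ = -0.9156
distance = √((-2.5−-4.5)² + (3.5−0.5)²) = 3.6056; v₂ = distance/dt₂ = 1.4422

ω₁ = -0.9156, v₂ = 1.4422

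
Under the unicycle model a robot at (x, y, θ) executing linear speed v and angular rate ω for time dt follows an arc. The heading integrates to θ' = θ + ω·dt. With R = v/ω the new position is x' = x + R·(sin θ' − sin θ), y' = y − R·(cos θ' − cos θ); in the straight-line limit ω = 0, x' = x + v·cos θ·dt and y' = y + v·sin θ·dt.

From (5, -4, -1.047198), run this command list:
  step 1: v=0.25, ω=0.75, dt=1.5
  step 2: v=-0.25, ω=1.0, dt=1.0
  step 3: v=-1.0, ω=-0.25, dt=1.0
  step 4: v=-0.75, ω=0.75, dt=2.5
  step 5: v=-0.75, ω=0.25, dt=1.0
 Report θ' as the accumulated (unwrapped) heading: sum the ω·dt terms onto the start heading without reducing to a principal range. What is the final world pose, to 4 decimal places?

step 1: θ'=0.0778 (R=0.3333) → pose (5.3146, -4.1657, 0.0778)
step 2: θ'=1.0778 (R=-0.2500) → pose (5.1138, -4.2966, 1.0778)
step 3: θ'=0.8278 (R=4.0000) → pose (4.5359, -5.1095, 0.8278)
step 4: θ'=2.7028 (R=-1.0000) → pose (4.8475, -6.6913, 2.7028)
step 5: θ'=2.9528 (R=-3.0000) → pose (5.5590, -6.9222, 2.9528)

(5.5590, -6.9222, 2.9528)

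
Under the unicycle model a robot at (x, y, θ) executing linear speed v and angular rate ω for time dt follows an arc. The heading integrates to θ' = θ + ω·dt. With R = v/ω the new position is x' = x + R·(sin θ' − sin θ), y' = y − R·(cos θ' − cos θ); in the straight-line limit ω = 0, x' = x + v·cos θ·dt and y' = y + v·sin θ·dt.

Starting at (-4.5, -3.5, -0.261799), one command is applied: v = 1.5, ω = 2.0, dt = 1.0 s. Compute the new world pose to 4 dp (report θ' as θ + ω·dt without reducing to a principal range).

θ' = -0.2618 + 2.0·1.0 = 1.7382
R = v/ω = 1.5/2.0 = 0.7500
x' = -4.5 + 0.7500·(sin 1.7382 − sin -0.2618) = -3.5664
y' = -3.5 − 0.7500·(cos 1.7382 − cos -0.2618) = -2.6506

(-3.5664, -2.6506, 1.7382)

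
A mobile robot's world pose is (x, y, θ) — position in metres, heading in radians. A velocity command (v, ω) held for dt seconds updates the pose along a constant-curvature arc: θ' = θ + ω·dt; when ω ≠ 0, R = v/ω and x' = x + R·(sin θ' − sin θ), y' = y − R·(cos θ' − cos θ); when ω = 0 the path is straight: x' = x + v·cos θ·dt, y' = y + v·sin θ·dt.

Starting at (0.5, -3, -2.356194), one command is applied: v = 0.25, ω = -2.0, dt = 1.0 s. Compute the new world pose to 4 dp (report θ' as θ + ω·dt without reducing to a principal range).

(0.2945, -2.9552, -4.3562)

θ' = -2.3562 + -2.0·1.0 = -4.3562
R = v/ω = 0.25/-2.0 = -0.1250
x' = 0.5 + -0.1250·(sin -4.3562 − sin -2.3562) = 0.2945
y' = -3 − -0.1250·(cos -4.3562 − cos -2.3562) = -2.9552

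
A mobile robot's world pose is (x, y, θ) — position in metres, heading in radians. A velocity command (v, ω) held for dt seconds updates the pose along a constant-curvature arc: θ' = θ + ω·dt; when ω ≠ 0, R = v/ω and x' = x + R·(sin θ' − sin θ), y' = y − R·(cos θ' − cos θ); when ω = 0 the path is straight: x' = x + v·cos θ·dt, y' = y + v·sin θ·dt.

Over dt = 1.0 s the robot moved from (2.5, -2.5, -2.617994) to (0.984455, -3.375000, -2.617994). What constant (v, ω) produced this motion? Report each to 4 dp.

v = 1.7500, ω = 0.0000

Δθ = -2.617994 − -2.617994 = 0.000000
ω = Δθ/dt = 0.000000/1.0 = 0.0000
ω = 0 → v = (Δx·cos θ + Δy·sin θ)/dt = 1.7500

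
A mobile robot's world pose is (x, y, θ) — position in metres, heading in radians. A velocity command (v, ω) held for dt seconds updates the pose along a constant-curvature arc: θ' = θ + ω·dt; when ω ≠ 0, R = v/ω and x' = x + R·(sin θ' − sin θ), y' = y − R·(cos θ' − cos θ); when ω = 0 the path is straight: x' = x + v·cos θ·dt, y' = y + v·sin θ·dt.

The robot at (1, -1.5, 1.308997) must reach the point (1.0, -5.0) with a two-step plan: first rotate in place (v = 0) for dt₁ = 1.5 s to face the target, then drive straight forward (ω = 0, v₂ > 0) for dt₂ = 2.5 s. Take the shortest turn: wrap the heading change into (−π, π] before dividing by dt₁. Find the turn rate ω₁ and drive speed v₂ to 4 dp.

ω₁ = -1.9199, v₂ = 1.4000

heading to target = atan2(-5−-1.5, 1−1) = -1.5708
Δθ = wrap(-1.5708 − 1.3090) = -2.8798; ω₁ = Δθ/dt₁ = -1.9199
distance = √((1−1)² + (-5−-1.5)²) = 3.5000; v₂ = distance/dt₂ = 1.4000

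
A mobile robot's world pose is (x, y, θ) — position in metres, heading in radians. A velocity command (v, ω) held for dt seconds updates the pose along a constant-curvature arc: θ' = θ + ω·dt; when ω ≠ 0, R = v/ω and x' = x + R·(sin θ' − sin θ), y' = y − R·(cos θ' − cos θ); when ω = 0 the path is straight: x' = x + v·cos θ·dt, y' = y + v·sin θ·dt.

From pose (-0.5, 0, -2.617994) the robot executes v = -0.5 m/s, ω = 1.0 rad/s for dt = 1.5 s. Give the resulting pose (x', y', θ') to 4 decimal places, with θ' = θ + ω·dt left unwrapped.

(-0.3004, 0.6518, -1.1180)

θ' = -2.6180 + 1.0·1.5 = -1.1180
R = v/ω = -0.5/1.0 = -0.5000
x' = -0.5 + -0.5000·(sin -1.1180 − sin -2.6180) = -0.3004
y' = 0 − -0.5000·(cos -1.1180 − cos -2.6180) = 0.6518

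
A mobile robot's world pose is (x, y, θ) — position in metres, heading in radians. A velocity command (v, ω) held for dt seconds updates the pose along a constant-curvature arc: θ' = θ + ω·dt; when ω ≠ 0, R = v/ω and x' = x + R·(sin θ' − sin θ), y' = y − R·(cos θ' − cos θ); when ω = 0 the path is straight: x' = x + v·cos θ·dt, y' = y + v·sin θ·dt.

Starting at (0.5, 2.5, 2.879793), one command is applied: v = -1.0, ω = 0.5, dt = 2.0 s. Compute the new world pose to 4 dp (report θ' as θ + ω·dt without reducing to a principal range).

(2.3636, 2.9525, 3.8798)

θ' = 2.8798 + 0.5·2.0 = 3.8798
R = v/ω = -1.0/0.5 = -2.0000
x' = 0.5 + -2.0000·(sin 3.8798 − sin 2.8798) = 2.3636
y' = 2.5 − -2.0000·(cos 3.8798 − cos 2.8798) = 2.9525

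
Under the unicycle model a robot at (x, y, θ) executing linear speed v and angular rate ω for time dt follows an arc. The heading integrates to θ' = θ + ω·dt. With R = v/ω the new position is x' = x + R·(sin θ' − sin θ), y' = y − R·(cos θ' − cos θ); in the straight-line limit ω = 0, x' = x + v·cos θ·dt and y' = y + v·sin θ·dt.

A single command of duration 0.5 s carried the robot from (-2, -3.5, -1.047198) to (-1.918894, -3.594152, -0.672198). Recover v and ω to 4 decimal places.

v = 0.2500, ω = 0.7500

Δθ = -0.672198 − -1.047198 = 0.375000
ω = Δθ/dt = 0.375000/0.5 = 0.7500
R = −Δy/(cos θ' − cos θ) = 0.3333
v = R·ω = 0.3333·0.7500 = 0.2500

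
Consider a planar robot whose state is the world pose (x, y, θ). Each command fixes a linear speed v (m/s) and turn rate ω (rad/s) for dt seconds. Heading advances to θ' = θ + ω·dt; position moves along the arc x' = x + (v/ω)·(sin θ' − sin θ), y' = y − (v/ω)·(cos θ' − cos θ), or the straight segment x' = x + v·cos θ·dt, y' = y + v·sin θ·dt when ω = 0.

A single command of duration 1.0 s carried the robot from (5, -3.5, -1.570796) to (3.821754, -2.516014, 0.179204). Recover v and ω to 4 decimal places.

Δθ = 0.179204 − -1.570796 = 1.750000
ω = Δθ/dt = 1.750000/1.0 = 1.7500
R = Δx/(sin θ' − sin θ) = -1.0000
v = R·ω = -1.0000·1.7500 = -1.7500

v = -1.7500, ω = 1.7500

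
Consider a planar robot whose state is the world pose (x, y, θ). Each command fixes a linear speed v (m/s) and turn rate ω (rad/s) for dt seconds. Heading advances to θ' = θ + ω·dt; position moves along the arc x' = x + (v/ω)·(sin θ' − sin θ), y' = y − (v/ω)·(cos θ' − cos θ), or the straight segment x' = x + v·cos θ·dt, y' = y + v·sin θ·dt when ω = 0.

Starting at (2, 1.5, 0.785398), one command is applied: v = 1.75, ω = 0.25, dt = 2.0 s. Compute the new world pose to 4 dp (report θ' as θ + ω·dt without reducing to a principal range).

θ' = 0.7854 + 0.25·2.0 = 1.2854
R = v/ω = 1.75/0.25 = 7.0000
x' = 2 + 7.0000·(sin 1.2854 − sin 0.7854) = 3.7671
y' = 1.5 − 7.0000·(cos 1.2854 − cos 0.7854) = 4.4790

(3.7671, 4.4790, 1.2854)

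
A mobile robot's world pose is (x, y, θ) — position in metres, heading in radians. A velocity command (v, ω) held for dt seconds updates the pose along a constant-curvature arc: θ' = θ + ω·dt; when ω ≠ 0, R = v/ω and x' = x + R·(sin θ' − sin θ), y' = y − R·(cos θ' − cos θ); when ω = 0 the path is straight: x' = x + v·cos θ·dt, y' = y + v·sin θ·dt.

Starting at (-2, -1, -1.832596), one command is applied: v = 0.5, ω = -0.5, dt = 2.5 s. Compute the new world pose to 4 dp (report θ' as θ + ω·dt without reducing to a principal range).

θ' = -1.8326 + -0.5·2.5 = -3.0826
R = v/ω = 0.5/-0.5 = -1.0000
x' = -2 + -1.0000·(sin -3.0826 − sin -1.8326) = -2.9070
y' = -1 − -1.0000·(cos -3.0826 − cos -1.8326) = -1.7394

(-2.9070, -1.7394, -3.0826)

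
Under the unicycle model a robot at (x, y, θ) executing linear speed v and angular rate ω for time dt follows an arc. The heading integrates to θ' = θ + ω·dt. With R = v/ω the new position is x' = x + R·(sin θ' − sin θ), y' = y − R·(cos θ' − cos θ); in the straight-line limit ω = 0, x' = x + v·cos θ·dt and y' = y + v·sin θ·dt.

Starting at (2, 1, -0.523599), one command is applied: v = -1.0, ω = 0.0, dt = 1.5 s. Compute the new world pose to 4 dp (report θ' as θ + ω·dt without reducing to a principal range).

θ' = -0.5236 + 0.0·1.5 = -0.5236
ω = 0 → straight: x' = 2 + -1.0·cos(-0.5236)·1.5 = 0.7010
y' = 1 + -1.0·sin(-0.5236)·1.5 = 1.7500

(0.7010, 1.7500, -0.5236)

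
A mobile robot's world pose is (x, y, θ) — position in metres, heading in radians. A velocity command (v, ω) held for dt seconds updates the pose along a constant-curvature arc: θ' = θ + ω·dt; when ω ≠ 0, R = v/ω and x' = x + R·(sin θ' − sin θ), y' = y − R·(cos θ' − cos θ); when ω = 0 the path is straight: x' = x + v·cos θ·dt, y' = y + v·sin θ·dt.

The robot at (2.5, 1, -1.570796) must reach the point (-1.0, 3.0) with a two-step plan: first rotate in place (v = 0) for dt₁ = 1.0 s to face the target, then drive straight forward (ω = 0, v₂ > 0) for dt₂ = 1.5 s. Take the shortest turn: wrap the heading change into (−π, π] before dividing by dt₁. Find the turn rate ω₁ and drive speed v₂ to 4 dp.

heading to target = atan2(3−1, -1−2.5) = 2.6224
Δθ = wrap(2.6224 − -1.5708) = -2.0899; ω₁ = Δθ/dt₁ = -2.0899
distance = √((-1−2.5)² + (3−1)²) = 4.0311; v₂ = distance/dt₂ = 2.6874

ω₁ = -2.0899, v₂ = 2.6874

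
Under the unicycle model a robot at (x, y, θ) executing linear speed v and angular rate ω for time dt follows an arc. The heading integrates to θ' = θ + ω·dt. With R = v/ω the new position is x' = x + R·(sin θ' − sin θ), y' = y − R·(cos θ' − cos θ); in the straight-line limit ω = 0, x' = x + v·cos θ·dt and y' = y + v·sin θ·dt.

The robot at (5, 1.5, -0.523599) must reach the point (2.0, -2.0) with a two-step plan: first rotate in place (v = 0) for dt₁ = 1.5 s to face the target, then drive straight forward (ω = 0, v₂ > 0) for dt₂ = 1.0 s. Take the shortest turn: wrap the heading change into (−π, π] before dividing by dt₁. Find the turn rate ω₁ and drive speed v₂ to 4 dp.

heading to target = atan2(-2−1.5, 2−5) = -2.2794
Δθ = wrap(-2.2794 − -0.5236) = -1.7558; ω₁ = Δθ/dt₁ = -1.1705
distance = √((2−5)² + (-2−1.5)²) = 4.6098; v₂ = distance/dt₂ = 4.6098

ω₁ = -1.1705, v₂ = 4.6098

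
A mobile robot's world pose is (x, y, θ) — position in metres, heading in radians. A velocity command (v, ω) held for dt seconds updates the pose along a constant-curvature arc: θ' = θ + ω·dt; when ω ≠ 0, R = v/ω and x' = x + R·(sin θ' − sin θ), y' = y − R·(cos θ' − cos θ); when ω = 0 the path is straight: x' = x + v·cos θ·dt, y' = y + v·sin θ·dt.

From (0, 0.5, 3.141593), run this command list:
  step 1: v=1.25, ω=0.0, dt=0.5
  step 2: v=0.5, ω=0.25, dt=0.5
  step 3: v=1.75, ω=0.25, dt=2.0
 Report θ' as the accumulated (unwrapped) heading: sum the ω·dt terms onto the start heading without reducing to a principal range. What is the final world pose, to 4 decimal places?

(-4.0973, -0.7842, 3.7666)

step 1: θ'=3.1416 (straight) → pose (-0.6250, 0.5000, 3.1416)
step 2: θ'=3.2666 (R=2.0000) → pose (-0.8743, 0.4844, 3.2666)
step 3: θ'=3.7666 (R=7.0000) → pose (-4.0973, -0.7842, 3.7666)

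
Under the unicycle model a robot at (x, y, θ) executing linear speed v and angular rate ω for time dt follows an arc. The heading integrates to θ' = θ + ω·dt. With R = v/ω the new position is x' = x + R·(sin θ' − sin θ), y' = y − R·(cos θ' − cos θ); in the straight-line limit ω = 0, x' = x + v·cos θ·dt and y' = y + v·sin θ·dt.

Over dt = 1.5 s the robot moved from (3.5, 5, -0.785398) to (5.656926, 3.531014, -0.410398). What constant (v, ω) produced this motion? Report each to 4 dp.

v = 1.7500, ω = 0.2500

Δθ = -0.410398 − -0.785398 = 0.375000
ω = Δθ/dt = 0.375000/1.5 = 0.2500
R = Δx/(sin θ' − sin θ) = 7.0000
v = R·ω = 7.0000·0.2500 = 1.7500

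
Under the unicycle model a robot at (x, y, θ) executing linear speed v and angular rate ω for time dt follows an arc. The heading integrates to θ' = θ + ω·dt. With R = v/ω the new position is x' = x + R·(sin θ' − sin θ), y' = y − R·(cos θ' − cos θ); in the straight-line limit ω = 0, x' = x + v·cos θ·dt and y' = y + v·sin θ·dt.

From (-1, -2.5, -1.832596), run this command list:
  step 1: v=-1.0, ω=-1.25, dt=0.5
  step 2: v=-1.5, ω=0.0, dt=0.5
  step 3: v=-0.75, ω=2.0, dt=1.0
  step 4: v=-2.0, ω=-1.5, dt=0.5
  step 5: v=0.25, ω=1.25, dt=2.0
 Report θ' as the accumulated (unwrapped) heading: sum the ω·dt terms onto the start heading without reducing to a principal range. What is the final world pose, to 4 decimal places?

step 1: θ'=-2.4576 (R=0.8000) → pose (-0.7328, -2.0870, -2.4576)
step 2: θ'=-2.4576 (straight) → pose (-0.1515, -1.6131, -2.4576)
step 3: θ'=-0.4576 (R=-0.3750) → pose (-0.2228, -0.9860, -0.4576)
step 4: θ'=-1.2076 (R=1.3333) → pose (-0.8801, -0.2636, -1.2076)
step 5: θ'=1.2924 (R=0.2000) → pose (-0.5008, -0.2475, 1.2924)

(-0.5008, -0.2475, 1.2924)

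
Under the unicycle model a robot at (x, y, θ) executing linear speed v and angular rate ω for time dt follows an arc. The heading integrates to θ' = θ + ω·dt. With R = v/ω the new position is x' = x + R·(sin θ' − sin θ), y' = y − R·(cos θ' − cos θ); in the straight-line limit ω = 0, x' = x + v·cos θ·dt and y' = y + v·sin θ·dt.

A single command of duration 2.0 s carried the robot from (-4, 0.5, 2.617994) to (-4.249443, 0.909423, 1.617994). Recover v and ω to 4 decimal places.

Δθ = 1.617994 − 2.617994 = -1.000000
ω = Δθ/dt = -1.000000/2.0 = -0.5000
R = −Δy/(cos θ' − cos θ) = -0.5000
v = R·ω = -0.5000·-0.5000 = 0.2500

v = 0.2500, ω = -0.5000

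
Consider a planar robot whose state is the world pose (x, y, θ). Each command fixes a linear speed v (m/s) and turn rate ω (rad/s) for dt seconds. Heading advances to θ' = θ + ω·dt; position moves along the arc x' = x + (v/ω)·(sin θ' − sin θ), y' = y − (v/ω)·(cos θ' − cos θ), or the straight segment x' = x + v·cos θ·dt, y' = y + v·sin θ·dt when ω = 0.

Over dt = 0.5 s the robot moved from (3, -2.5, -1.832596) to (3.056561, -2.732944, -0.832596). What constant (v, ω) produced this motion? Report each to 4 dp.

v = 0.5000, ω = 2.0000

Δθ = -0.832596 − -1.832596 = 1.000000
ω = Δθ/dt = 1.000000/0.5 = 2.0000
R = −Δy/(cos θ' − cos θ) = 0.2500
v = R·ω = 0.2500·2.0000 = 0.5000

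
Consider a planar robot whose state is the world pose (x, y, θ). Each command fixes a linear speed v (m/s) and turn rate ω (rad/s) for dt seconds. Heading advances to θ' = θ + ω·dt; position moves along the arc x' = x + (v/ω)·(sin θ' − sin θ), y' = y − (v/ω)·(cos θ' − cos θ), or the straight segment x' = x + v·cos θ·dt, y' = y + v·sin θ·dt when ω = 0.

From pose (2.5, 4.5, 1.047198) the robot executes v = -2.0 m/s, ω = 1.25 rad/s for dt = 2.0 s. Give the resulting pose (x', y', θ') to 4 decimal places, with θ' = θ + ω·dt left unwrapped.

(4.5170, 2.2298, 3.5472)

θ' = 1.0472 + 1.25·2.0 = 3.5472
R = v/ω = -2.0/1.25 = -1.6000
x' = 2.5 + -1.6000·(sin 3.5472 − sin 1.0472) = 4.5170
y' = 4.5 − -1.6000·(cos 3.5472 − cos 1.0472) = 2.2298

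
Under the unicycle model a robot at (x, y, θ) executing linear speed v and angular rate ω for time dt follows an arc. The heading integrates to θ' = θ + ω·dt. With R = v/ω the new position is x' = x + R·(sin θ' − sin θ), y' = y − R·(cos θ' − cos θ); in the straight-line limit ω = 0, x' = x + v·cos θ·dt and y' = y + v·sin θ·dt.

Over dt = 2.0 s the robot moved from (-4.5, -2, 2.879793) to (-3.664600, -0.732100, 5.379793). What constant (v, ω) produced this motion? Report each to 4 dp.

v = -1.0000, ω = 1.2500

Δθ = 5.379793 − 2.879793 = 2.500000
ω = Δθ/dt = 2.500000/2.0 = 1.2500
R = −Δy/(cos θ' − cos θ) = -0.8000
v = R·ω = -0.8000·1.2500 = -1.0000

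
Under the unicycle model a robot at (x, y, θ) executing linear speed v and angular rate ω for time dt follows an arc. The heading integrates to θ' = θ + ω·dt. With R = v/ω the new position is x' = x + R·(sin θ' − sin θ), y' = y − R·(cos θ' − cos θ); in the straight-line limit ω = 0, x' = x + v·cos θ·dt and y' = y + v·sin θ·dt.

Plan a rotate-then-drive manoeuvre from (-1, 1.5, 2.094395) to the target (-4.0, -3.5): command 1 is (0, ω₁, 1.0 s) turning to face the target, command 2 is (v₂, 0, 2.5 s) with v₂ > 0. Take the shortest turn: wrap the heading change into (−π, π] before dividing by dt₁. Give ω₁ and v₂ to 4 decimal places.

ω₁ = 2.0776, v₂ = 2.3324

heading to target = atan2(-3.5−1.5, -4−-1) = -2.1112
Δθ = wrap(-2.1112 − 2.0944) = 2.0776; ω₁ = Δθ/dt₁ = 2.0776
distance = √((-4−-1)² + (-3.5−1.5)²) = 5.8310; v₂ = distance/dt₂ = 2.3324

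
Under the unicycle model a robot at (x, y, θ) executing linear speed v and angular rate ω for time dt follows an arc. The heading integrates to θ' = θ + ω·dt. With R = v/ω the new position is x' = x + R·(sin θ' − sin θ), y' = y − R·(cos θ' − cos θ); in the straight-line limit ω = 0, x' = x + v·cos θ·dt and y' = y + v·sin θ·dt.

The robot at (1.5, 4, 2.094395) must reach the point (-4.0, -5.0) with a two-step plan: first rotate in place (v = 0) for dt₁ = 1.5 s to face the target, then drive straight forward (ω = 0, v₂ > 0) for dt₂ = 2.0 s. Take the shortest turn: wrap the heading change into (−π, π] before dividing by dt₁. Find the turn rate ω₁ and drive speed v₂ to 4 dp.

heading to target = atan2(-5−4, -4−1.5) = -2.1193
Δθ = wrap(-2.1193 − 2.0944) = 2.0694; ω₁ = Δθ/dt₁ = 1.3796
distance = √((-4−1.5)² + (-5−4)²) = 10.5475; v₂ = distance/dt₂ = 5.2738

ω₁ = 1.3796, v₂ = 5.2738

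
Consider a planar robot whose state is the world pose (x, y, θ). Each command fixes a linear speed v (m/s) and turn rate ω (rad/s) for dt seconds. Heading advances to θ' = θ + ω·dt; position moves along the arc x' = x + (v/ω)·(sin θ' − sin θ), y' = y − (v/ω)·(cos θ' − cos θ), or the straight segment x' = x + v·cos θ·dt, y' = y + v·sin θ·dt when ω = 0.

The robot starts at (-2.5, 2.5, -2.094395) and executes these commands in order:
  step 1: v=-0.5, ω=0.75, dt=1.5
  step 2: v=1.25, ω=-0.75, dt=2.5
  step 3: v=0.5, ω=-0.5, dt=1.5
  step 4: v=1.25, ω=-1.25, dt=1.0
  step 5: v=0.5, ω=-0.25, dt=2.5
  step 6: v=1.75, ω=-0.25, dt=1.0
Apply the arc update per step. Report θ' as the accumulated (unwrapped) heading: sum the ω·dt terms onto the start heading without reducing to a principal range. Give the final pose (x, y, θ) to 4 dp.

step 1: θ'=-0.9694 (R=-0.6667) → pose (-2.5277, 3.2105, -0.9694)
step 2: θ'=-2.8444 (R=-1.6667) → pose (-3.4138, 0.6739, -2.8444)
step 3: θ'=-3.5944 (R=-1.0000) → pose (-4.1442, 0.7309, -3.5944)
step 4: θ'=-4.8444 (R=-1.0000) → pose (-4.6980, 1.7617, -4.8444)
step 5: θ'=-5.4694 (R=-2.0000) → pose (-4.1692, 2.8720, -5.4694)
step 6: θ'=-5.7194 (R=-7.0000) → pose (-2.8216, 3.9814, -5.7194)

(-2.8216, 3.9814, -5.7194)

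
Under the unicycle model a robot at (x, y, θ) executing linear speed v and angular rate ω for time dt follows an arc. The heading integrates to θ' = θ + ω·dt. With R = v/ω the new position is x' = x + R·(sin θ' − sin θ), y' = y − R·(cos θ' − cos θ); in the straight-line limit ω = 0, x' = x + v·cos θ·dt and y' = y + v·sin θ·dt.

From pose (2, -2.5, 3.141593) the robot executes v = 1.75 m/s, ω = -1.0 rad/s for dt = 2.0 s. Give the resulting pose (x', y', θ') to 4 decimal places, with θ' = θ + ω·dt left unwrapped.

(0.4087, -0.0217, 1.1416)

θ' = 3.1416 + -1.0·2.0 = 1.1416
R = v/ω = 1.75/-1.0 = -1.7500
x' = 2 + -1.7500·(sin 1.1416 − sin 3.1416) = 0.4087
y' = -2.5 − -1.7500·(cos 1.1416 − cos 3.1416) = -0.0217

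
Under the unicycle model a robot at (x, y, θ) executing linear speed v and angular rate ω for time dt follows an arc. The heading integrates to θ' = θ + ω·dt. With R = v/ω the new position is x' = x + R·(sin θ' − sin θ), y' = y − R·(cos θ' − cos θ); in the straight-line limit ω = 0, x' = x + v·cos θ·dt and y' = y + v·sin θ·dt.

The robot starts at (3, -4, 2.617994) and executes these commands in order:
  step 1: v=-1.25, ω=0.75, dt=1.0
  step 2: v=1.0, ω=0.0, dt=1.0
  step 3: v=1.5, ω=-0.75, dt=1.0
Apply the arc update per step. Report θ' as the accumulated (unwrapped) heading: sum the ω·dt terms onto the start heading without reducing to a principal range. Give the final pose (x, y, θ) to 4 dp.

(1.7840, -4.1883, 2.6180)

step 1: θ'=3.3680 (R=-1.6667) → pose (4.2075, -4.1808, 3.3680)
step 2: θ'=3.3680 (straight) → pose (3.2330, -4.4052, 3.3680)
step 3: θ'=2.6180 (R=-2.0000) → pose (1.7840, -4.1883, 2.6180)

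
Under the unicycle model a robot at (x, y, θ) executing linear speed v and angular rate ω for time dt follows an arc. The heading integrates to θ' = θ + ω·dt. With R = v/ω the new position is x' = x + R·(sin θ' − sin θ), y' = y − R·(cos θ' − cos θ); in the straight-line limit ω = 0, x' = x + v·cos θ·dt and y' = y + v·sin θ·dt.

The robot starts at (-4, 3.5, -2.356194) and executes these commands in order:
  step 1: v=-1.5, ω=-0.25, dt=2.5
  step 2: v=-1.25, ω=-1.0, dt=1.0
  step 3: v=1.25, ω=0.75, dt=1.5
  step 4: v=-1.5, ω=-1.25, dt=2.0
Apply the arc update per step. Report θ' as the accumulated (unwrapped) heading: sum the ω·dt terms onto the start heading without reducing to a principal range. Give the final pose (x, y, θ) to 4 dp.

(0.0023, 3.3957, -5.3562)

step 1: θ'=-2.9812 (R=6.0000) → pose (-0.7156, 5.1803, -2.9812)
step 2: θ'=-3.9812 (R=1.2500) → pose (0.4145, 4.7811, -3.9812)
step 3: θ'=-2.8562 (R=1.6667) → pose (-1.2954, 5.2674, -2.8562)
step 4: θ'=-5.3562 (R=1.2000) → pose (0.0023, 3.3957, -5.3562)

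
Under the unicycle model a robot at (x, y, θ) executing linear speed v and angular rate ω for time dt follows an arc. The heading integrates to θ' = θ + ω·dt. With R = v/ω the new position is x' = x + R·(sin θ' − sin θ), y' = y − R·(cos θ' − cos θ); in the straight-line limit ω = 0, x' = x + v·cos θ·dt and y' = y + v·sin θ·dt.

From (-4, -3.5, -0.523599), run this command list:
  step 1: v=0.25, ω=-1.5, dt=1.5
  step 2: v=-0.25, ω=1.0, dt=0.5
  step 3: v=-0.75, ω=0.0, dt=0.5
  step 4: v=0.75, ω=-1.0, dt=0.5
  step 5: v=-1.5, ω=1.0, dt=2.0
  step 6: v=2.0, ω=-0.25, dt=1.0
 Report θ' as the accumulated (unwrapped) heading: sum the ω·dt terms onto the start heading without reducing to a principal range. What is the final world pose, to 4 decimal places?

(-2.2320, -2.7452, -1.0236)

step 1: θ'=-2.7736 (R=-0.1667) → pose (-4.0234, -3.7998, -2.7736)
step 2: θ'=-2.2736 (R=-0.2500) → pose (-3.9226, -3.7282, -2.2736)
step 3: θ'=-2.2736 (straight) → pose (-3.6802, -3.4420, -2.2736)
step 4: θ'=-2.7736 (R=-0.7500) → pose (-3.9826, -3.6571, -2.7736)
step 5: θ'=-0.7736 (R=-1.5000) → pose (-3.4742, -1.1844, -0.7736)
step 6: θ'=-1.0236 (R=-8.0000) → pose (-2.2320, -2.7452, -1.0236)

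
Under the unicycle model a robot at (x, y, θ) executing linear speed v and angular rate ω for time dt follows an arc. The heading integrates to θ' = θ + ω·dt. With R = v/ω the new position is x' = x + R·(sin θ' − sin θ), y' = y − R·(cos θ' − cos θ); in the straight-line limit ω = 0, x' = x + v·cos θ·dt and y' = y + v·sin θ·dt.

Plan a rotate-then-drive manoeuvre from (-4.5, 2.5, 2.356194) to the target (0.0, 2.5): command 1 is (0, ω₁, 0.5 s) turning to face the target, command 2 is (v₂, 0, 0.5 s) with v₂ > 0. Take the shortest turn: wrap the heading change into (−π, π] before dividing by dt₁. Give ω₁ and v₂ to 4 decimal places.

heading to target = atan2(2.5−2.5, 0−-4.5) = 0.0000
Δθ = wrap(0.0000 − 2.3562) = -2.3562; ω₁ = Δθ/dt₁ = -4.7124
distance = √((0−-4.5)² + (2.5−2.5)²) = 4.5000; v₂ = distance/dt₂ = 9.0000

ω₁ = -4.7124, v₂ = 9.0000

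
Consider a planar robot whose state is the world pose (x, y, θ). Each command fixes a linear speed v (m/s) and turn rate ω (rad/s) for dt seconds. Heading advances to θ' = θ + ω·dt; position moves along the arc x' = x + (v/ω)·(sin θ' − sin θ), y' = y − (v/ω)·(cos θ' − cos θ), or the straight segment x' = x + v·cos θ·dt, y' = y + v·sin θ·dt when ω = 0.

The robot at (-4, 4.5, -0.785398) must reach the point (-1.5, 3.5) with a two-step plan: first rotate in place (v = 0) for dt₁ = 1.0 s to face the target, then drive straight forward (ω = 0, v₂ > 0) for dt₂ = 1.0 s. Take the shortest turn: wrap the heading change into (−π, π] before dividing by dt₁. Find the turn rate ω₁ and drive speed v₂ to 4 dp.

ω₁ = 0.4049, v₂ = 2.6926

heading to target = atan2(3.5−4.5, -1.5−-4) = -0.3805
Δθ = wrap(-0.3805 − -0.7854) = 0.4049; ω₁ = Δθ/dt₁ = 0.4049
distance = √((-1.5−-4)² + (3.5−4.5)²) = 2.6926; v₂ = distance/dt₂ = 2.6926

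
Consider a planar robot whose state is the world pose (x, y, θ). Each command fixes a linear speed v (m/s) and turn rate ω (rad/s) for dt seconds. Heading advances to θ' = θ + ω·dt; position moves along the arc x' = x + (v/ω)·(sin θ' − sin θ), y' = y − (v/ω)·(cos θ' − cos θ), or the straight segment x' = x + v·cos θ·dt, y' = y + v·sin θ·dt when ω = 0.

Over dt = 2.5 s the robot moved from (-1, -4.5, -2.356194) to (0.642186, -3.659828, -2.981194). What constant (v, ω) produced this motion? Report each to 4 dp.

v = -0.7500, ω = -0.2500

Δθ = -2.981194 − -2.356194 = -0.625000
ω = Δθ/dt = -0.625000/2.5 = -0.2500
R = Δx/(sin θ' − sin θ) = 3.0000
v = R·ω = 3.0000·-0.2500 = -0.7500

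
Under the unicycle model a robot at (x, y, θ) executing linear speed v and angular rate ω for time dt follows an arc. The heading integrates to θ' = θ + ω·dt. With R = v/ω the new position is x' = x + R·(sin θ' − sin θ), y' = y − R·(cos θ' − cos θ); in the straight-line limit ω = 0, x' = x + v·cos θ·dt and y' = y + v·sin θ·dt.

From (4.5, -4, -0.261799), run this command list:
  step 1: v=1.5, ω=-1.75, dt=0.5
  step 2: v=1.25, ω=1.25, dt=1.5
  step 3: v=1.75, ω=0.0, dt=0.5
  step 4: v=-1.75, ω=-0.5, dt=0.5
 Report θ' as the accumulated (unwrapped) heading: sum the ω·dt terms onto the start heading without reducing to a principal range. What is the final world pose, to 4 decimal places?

step 1: θ'=-1.1368 (R=-0.8571) → pose (5.0558, -4.4675, -1.1368)
step 2: θ'=0.7382 (R=1.0000) → pose (6.6361, -4.7867, 0.7382)
step 3: θ'=0.7382 (straight) → pose (7.2833, -4.1978, 0.7382)
step 4: θ'=0.4882 (R=3.5000) → pose (6.5696, -4.7001, 0.4882)

(6.5696, -4.7001, 0.4882)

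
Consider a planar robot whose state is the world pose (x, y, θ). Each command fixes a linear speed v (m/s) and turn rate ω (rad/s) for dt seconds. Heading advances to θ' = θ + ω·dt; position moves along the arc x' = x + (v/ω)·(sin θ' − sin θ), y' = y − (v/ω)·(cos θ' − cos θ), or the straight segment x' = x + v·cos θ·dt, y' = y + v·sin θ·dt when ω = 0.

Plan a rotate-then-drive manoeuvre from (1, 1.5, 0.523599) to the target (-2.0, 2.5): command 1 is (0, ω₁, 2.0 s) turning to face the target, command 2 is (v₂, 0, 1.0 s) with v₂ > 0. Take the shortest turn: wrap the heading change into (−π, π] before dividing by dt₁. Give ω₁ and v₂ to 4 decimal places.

heading to target = atan2(2.5−1.5, -2−1) = 2.8198
Δθ = wrap(2.8198 − 0.5236) = 2.2962; ω₁ = Δθ/dt₁ = 1.1481
distance = √((-2−1)² + (2.5−1.5)²) = 3.1623; v₂ = distance/dt₂ = 3.1623

ω₁ = 1.1481, v₂ = 3.1623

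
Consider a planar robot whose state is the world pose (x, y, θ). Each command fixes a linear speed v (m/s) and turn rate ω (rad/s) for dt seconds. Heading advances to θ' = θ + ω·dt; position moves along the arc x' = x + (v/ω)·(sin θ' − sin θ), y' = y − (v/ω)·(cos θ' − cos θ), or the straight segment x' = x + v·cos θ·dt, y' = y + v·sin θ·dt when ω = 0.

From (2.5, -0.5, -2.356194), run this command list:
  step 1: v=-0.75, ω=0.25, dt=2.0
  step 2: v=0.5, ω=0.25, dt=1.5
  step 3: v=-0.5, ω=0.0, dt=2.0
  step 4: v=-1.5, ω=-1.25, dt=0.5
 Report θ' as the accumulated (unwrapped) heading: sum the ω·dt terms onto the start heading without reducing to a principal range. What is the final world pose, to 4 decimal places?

(3.2581, 1.7502, -2.1062)

step 1: θ'=-1.8562 (R=-3.0000) → pose (3.2573, 0.7767, -1.8562)
step 2: θ'=-1.4812 (R=2.0000) → pose (3.1845, 0.0347, -1.4812)
step 3: θ'=-1.4812 (straight) → pose (3.0950, 1.0306, -1.4812)
step 4: θ'=-2.1062 (R=1.2000) → pose (3.2581, 1.7502, -2.1062)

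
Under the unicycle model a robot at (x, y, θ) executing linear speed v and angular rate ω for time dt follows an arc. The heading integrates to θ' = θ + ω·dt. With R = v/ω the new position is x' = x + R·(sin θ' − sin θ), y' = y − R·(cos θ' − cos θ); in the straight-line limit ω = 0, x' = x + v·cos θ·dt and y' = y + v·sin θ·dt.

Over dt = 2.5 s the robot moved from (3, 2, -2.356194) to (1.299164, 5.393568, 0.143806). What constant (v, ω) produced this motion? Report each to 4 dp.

v = -2.0000, ω = 1.0000

Δθ = 0.143806 − -2.356194 = 2.500000
ω = Δθ/dt = 2.500000/2.5 = 1.0000
R = −Δy/(cos θ' − cos θ) = -2.0000
v = R·ω = -2.0000·1.0000 = -2.0000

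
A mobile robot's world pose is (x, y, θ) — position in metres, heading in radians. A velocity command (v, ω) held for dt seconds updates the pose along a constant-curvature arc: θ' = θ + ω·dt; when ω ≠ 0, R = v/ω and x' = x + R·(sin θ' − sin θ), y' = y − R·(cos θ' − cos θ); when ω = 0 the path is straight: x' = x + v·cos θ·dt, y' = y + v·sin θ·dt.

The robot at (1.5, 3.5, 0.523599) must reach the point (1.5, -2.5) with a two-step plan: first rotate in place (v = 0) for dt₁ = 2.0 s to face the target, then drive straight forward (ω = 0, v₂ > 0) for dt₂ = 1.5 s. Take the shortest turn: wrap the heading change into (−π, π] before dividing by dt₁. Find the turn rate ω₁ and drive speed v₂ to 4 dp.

heading to target = atan2(-2.5−3.5, 1.5−1.5) = -1.5708
Δθ = wrap(-1.5708 − 0.5236) = -2.0944; ω₁ = Δθ/dt₁ = -1.0472
distance = √((1.5−1.5)² + (-2.5−3.5)²) = 6.0000; v₂ = distance/dt₂ = 4.0000

ω₁ = -1.0472, v₂ = 4.0000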